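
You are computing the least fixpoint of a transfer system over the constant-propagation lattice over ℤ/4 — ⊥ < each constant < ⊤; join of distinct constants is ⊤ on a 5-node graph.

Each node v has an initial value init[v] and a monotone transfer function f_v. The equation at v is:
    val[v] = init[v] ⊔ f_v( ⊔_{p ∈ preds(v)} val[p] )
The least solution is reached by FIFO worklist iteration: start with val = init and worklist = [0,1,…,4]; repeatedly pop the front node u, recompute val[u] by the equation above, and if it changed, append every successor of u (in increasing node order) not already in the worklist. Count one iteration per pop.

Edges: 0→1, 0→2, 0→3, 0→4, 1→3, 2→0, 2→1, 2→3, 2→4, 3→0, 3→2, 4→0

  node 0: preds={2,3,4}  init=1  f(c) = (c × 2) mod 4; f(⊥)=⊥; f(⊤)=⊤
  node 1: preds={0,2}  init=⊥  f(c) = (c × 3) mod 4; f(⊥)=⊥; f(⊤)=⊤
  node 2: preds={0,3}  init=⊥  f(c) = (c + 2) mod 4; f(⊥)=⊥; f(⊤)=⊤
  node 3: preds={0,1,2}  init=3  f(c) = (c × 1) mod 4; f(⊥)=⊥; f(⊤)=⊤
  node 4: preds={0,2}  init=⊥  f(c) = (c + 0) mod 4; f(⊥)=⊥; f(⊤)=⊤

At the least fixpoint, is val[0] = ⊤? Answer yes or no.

Worklist (8 pops):
  #1 pop 0: in=3 → ⊤ (was 1); enqueue []
  #2 pop 1: in=⊤ → ⊤ (was ⊥); enqueue []
  #3 pop 2: in=⊤ → ⊤ (was ⊥); enqueue [0,1]
  #4 pop 3: in=⊤ → ⊤ (was 3); enqueue [2]
  #5 pop 4: in=⊤ → ⊤ (was ⊥); enqueue []
  #6 pop 0: in=⊤ → ⊤ (no change)
  #7 pop 1: in=⊤ → ⊤ (no change)
  #8 pop 2: in=⊤ → ⊤ (no change)

Fixpoint:
  val[0] = ⊤
  val[1] = ⊤
  val[2] = ⊤
  val[3] = ⊤
  val[4] = ⊤

yes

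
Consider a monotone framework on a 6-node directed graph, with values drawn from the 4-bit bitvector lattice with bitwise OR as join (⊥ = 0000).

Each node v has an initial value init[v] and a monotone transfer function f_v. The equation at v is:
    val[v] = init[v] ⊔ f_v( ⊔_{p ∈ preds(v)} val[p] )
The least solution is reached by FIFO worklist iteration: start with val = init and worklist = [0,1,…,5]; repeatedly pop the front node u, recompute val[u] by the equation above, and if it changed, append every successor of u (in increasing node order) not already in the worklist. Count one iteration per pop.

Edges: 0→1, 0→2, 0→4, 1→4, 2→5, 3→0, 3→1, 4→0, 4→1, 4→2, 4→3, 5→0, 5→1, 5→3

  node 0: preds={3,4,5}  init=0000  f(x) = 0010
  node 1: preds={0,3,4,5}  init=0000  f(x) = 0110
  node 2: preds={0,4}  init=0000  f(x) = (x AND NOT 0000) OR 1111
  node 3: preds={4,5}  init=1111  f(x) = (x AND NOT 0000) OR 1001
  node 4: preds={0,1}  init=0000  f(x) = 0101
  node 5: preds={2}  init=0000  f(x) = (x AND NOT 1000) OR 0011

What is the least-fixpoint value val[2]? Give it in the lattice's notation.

1111

Trace (10 dequeues):
  [1] u=0 | in 1111 | out 0010 | prev 0000 | push {}
  [2] u=1 | in 1111 | out 0110 | prev 0000 | push {}
  [3] u=2 | in 0010 | out 1111 | prev 0000 | push {}
  [4] u=3 | in 0000 | out 1111 | ==
  [5] u=4 | in 0110 | out 0101 | prev 0000 | push {0,1,2,3}
  [6] u=5 | in 1111 | out 0111 | prev 0000 | push {}
  [7] u=0 | in 1111 | out 0010 | ==
  [8] u=1 | in 1111 | out 0110 | ==
  [9] u=2 | in 0111 | out 1111 | ==
  [10] u=3 | in 0111 | out 1111 | ==

Converged values:
  [0] 0010
  [1] 0110
  [2] 1111
  [3] 1111
  [4] 0101
  [5] 0111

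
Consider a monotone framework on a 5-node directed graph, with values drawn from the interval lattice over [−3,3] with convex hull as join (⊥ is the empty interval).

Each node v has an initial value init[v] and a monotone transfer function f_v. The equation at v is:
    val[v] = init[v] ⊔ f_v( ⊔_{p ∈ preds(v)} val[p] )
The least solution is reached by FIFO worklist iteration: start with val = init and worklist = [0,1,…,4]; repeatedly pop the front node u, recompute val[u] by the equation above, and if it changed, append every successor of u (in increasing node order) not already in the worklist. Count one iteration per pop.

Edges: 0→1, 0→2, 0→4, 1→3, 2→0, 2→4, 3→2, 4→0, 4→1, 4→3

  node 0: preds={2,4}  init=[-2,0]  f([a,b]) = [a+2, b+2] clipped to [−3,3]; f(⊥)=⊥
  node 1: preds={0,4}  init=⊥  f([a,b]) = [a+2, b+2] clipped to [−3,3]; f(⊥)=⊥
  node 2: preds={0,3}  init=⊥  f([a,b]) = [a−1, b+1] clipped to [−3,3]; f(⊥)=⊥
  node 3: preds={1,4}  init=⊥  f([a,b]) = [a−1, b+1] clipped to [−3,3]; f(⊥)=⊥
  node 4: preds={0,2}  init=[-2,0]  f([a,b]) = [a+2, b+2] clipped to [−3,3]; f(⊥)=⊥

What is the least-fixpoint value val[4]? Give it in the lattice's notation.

Iteration log — 10 steps:
  step 1. node 0  ⊔preds=[-2,0]  new=[-2,2]  old=[-2,0]  +wl: 
  step 2. node 1  ⊔preds=[-2,2]  new=[0,3]  old=⊥  +wl: 
  step 3. node 2  ⊔preds=[-2,2]  new=[-3,3]  old=⊥  +wl: 0
  step 4. node 3  ⊔preds=[-2,3]  new=[-3,3]  old=⊥  +wl: 2
  step 5. node 4  ⊔preds=[-3,3]  new=[-2,3]  old=[-2,0]  +wl: 1,3
  step 6. node 0  ⊔preds=[-3,3]  new=[-2,3]  old=[-2,2]  +wl: 4
  step 7. node 2  ⊔preds=[-3,3]  new=[-3,3]  stable
  step 8. node 1  ⊔preds=[-2,3]  new=[0,3]  stable
  step 9. node 3  ⊔preds=[-2,3]  new=[-3,3]  stable
  step 10. node 4  ⊔preds=[-3,3]  new=[-2,3]  stable

Least fixpoint reached:
  node 0: [-2,3]
  node 1: [0,3]
  node 2: [-3,3]
  node 3: [-3,3]
  node 4: [-2,3]

[-2,3]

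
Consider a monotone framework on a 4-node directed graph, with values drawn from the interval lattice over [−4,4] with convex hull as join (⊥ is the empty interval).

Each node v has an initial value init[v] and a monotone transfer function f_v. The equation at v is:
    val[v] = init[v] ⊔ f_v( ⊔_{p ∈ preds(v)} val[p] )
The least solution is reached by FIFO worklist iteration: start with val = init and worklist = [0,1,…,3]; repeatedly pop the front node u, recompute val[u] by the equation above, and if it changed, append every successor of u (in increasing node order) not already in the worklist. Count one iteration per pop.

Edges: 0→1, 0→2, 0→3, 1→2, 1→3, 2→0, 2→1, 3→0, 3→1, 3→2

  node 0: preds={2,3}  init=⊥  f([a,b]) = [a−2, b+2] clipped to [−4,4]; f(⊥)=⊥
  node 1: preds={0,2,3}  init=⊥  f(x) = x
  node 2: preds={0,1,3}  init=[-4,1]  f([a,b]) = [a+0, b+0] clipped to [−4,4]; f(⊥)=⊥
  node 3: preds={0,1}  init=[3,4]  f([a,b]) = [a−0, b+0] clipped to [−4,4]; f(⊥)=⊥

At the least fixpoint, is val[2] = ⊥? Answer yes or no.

no

Trace (7 dequeues):
  [1] u=0 | in [-4,4] | out [-4,4] | prev ⊥ | push {}
  [2] u=1 | in [-4,4] | out [-4,4] | prev ⊥ | push {}
  [3] u=2 | in [-4,4] | out [-4,4] | prev [-4,1] | push {0,1}
  [4] u=3 | in [-4,4] | out [-4,4] | prev [3,4] | push {2}
  [5] u=0 | in [-4,4] | out [-4,4] | ==
  [6] u=1 | in [-4,4] | out [-4,4] | ==
  [7] u=2 | in [-4,4] | out [-4,4] | ==

Converged values:
  [0] [-4,4]
  [1] [-4,4]
  [2] [-4,4]
  [3] [-4,4]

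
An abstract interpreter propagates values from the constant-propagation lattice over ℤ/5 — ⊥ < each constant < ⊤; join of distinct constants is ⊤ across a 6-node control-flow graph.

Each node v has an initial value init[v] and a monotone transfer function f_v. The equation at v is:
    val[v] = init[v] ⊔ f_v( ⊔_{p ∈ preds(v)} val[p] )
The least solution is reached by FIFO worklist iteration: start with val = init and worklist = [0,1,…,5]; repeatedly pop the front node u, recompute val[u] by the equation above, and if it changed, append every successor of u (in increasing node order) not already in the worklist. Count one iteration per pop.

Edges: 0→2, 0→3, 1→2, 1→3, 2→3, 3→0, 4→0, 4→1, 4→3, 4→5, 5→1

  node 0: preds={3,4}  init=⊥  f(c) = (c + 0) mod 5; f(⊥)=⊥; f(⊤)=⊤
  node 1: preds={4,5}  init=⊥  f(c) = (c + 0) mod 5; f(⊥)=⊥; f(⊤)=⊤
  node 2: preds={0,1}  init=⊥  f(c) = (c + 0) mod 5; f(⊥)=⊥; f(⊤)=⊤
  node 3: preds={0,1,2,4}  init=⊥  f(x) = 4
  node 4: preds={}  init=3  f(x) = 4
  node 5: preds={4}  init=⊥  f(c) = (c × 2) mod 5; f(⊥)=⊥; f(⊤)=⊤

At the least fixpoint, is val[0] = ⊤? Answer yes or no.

Worklist (11 pops):
  #1 pop 0: in=3 → 3 (was ⊥); enqueue []
  #2 pop 1: in=3 → 3 (was ⊥); enqueue []
  #3 pop 2: in=3 → 3 (was ⊥); enqueue []
  #4 pop 3: in=3 → 4 (was ⊥); enqueue [0]
  #5 pop 4: in=⊥ → ⊤ (was 3); enqueue [1,3]
  #6 pop 5: in=⊤ → ⊤ (was ⊥); enqueue []
  #7 pop 0: in=⊤ → ⊤ (was 3); enqueue [2]
  #8 pop 1: in=⊤ → ⊤ (was 3); enqueue []
  #9 pop 3: in=⊤ → 4 (no change)
  #10 pop 2: in=⊤ → ⊤ (was 3); enqueue [3]
  #11 pop 3: in=⊤ → 4 (no change)

Fixpoint:
  val[0] = ⊤
  val[1] = ⊤
  val[2] = ⊤
  val[3] = 4
  val[4] = ⊤
  val[5] = ⊤

yes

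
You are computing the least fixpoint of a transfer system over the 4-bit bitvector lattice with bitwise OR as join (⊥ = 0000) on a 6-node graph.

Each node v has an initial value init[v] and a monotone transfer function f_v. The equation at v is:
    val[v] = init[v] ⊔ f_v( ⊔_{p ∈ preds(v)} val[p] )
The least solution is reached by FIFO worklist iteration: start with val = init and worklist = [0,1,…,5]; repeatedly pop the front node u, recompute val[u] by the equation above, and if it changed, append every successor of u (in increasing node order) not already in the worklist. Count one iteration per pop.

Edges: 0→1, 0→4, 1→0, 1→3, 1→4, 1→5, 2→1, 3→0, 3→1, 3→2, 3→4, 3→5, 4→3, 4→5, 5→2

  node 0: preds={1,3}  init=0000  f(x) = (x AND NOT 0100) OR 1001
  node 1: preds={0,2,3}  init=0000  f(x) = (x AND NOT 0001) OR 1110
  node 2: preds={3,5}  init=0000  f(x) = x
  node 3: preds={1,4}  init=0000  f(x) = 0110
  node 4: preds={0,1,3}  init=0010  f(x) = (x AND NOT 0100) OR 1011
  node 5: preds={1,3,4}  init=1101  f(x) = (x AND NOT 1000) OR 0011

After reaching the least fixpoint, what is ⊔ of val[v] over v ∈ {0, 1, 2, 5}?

1111

Trace (12 dequeues):
  [1] u=0 | in 0000 | out 1001 | prev 0000 | push {}
  [2] u=1 | in 1001 | out 1110 | prev 0000 | push {0}
  [3] u=2 | in 1101 | out 1101 | prev 0000 | push {1}
  [4] u=3 | in 1110 | out 0110 | prev 0000 | push {2}
  [5] u=4 | in 1111 | out 1011 | prev 0010 | push {3}
  [6] u=5 | in 1111 | out 1111 | prev 1101 | push {}
  [7] u=0 | in 1110 | out 1011 | prev 1001 | push {4}
  [8] u=1 | in 1111 | out 1110 | ==
  [9] u=2 | in 1111 | out 1111 | prev 1101 | push {1}
  [10] u=3 | in 1111 | out 0110 | ==
  [11] u=4 | in 1111 | out 1011 | ==
  [12] u=1 | in 1111 | out 1110 | ==

Converged values:
  [0] 1011
  [1] 1110
  [2] 1111
  [3] 0110
  [4] 1011
  [5] 1111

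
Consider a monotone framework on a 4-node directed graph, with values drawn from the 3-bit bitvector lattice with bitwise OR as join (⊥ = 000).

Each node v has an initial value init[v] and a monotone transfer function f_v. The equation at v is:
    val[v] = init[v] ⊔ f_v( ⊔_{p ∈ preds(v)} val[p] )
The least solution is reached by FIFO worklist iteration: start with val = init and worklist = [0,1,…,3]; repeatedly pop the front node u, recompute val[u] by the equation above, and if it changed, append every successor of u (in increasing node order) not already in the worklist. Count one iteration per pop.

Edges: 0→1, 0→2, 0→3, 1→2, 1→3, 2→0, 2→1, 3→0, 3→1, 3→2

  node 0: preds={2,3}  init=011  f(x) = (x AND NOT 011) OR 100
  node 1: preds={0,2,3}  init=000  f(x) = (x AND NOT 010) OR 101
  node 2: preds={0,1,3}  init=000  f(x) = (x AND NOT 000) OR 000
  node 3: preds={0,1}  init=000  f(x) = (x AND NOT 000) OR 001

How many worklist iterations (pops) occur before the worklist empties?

7

Trace (7 dequeues):
  [1] u=0 | in 000 | out 111 | prev 011 | push {}
  [2] u=1 | in 111 | out 101 | prev 000 | push {}
  [3] u=2 | in 111 | out 111 | prev 000 | push {0,1}
  [4] u=3 | in 111 | out 111 | prev 000 | push {2}
  [5] u=0 | in 111 | out 111 | ==
  [6] u=1 | in 111 | out 101 | ==
  [7] u=2 | in 111 | out 111 | ==

Converged values:
  [0] 111
  [1] 101
  [2] 111
  [3] 111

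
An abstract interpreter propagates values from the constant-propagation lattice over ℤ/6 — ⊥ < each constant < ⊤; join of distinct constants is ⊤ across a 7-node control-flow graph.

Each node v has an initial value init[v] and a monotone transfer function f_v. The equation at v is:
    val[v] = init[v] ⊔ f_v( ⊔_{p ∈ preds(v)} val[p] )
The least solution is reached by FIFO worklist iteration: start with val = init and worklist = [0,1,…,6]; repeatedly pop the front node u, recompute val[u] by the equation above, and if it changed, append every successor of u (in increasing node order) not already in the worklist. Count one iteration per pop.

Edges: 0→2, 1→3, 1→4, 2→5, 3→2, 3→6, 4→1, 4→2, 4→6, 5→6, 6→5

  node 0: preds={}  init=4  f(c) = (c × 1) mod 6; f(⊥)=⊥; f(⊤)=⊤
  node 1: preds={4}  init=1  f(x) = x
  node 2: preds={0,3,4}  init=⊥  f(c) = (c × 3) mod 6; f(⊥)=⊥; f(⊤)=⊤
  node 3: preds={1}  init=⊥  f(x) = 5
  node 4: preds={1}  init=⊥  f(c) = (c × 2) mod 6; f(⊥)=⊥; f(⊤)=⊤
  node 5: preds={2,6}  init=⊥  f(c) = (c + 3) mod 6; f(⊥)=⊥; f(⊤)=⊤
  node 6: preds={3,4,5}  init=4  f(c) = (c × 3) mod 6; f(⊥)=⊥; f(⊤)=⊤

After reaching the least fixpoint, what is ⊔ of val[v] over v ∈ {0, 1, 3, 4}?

⊤

Trace (15 dequeues):
  [1] u=0 | in ⊥ | out 4 | ==
  [2] u=1 | in ⊥ | out 1 | ==
  [3] u=2 | in 4 | out 0 | prev ⊥ | push {}
  [4] u=3 | in 1 | out 5 | prev ⊥ | push {2}
  [5] u=4 | in 1 | out 2 | prev ⊥ | push {1}
  [6] u=5 | in ⊤ | out ⊤ | prev ⊥ | push {}
  [7] u=6 | in ⊤ | out ⊤ | prev 4 | push {5}
  [8] u=2 | in ⊤ | out ⊤ | prev 0 | push {}
  [9] u=1 | in 2 | out ⊤ | prev 1 | push {3,4}
  [10] u=5 | in ⊤ | out ⊤ | ==
  [11] u=3 | in ⊤ | out 5 | ==
  [12] u=4 | in ⊤ | out ⊤ | prev 2 | push {1,2,6}
  [13] u=1 | in ⊤ | out ⊤ | ==
  [14] u=2 | in ⊤ | out ⊤ | ==
  [15] u=6 | in ⊤ | out ⊤ | ==

Converged values:
  [0] 4
  [1] ⊤
  [2] ⊤
  [3] 5
  [4] ⊤
  [5] ⊤
  [6] ⊤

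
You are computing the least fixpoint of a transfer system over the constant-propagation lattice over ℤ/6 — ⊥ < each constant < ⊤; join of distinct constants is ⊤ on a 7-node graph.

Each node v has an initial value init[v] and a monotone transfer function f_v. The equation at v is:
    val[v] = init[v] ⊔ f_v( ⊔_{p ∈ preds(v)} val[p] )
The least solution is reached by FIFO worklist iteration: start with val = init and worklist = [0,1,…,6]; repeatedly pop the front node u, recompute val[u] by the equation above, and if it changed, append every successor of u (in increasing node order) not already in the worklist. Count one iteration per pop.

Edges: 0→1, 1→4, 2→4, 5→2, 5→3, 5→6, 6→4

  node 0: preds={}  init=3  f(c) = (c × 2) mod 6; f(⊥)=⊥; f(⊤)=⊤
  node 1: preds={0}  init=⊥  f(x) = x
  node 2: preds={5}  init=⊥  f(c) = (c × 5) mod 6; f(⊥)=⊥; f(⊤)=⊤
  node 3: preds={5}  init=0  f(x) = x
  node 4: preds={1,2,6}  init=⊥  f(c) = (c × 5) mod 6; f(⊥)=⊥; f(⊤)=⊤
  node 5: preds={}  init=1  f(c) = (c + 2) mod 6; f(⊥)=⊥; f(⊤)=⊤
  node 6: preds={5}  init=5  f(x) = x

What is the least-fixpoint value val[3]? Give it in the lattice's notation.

Trace (8 dequeues):
  [1] u=0 | in ⊥ | out 3 | ==
  [2] u=1 | in 3 | out 3 | prev ⊥ | push {}
  [3] u=2 | in 1 | out 5 | prev ⊥ | push {}
  [4] u=3 | in 1 | out ⊤ | prev 0 | push {}
  [5] u=4 | in ⊤ | out ⊤ | prev ⊥ | push {}
  [6] u=5 | in ⊥ | out 1 | ==
  [7] u=6 | in 1 | out ⊤ | prev 5 | push {4}
  [8] u=4 | in ⊤ | out ⊤ | ==

Converged values:
  [0] 3
  [1] 3
  [2] 5
  [3] ⊤
  [4] ⊤
  [5] 1
  [6] ⊤

⊤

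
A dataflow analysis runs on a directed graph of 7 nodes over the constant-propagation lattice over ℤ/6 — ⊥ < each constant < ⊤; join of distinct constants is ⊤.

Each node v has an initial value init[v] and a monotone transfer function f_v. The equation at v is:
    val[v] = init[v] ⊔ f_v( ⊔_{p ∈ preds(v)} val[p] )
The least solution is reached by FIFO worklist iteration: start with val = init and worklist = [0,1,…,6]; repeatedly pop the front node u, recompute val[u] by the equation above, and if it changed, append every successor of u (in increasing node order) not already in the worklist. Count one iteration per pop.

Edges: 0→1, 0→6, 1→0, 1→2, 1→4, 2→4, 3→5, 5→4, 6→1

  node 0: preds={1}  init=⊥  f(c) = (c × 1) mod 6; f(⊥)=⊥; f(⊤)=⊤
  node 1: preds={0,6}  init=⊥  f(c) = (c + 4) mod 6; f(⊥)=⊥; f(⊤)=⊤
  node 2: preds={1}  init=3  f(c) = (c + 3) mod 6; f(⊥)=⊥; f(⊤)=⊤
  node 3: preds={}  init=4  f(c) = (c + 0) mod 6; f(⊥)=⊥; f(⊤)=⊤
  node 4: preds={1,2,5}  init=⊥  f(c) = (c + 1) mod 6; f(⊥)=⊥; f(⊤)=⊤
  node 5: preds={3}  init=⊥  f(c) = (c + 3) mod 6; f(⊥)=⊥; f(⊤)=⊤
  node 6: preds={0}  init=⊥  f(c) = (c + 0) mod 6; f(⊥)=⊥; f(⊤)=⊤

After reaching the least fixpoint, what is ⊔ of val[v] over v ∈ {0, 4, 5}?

Trace (8 dequeues):
  [1] u=0 | in ⊥ | out ⊥ | ==
  [2] u=1 | in ⊥ | out ⊥ | ==
  [3] u=2 | in ⊥ | out 3 | ==
  [4] u=3 | in ⊥ | out 4 | ==
  [5] u=4 | in 3 | out 4 | prev ⊥ | push {}
  [6] u=5 | in 4 | out 1 | prev ⊥ | push {4}
  [7] u=6 | in ⊥ | out ⊥ | ==
  [8] u=4 | in ⊤ | out ⊤ | prev 4 | push {}

Converged values:
  [0] ⊥
  [1] ⊥
  [2] 3
  [3] 4
  [4] ⊤
  [5] 1
  [6] ⊥

⊤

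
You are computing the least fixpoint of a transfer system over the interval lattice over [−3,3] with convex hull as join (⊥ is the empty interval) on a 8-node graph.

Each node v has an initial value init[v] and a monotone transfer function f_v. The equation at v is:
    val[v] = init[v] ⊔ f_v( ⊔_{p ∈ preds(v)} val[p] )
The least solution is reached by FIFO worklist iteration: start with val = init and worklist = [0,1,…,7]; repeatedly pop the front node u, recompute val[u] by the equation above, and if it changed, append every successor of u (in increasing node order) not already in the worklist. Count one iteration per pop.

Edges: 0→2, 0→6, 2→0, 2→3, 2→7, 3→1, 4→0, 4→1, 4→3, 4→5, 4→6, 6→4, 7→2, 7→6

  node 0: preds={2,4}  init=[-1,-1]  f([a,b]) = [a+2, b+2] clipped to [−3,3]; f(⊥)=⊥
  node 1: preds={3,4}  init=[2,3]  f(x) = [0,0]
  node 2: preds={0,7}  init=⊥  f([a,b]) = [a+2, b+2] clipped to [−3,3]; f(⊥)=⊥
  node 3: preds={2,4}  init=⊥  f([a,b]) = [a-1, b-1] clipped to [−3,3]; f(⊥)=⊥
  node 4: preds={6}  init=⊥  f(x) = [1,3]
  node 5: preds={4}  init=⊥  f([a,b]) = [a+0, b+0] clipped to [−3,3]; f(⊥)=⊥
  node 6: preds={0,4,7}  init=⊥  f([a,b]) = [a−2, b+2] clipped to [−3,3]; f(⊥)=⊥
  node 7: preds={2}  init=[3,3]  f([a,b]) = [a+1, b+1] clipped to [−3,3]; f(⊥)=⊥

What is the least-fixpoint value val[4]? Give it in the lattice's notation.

[1,3]

Iteration log — 14 steps:
  step 1. node 0  ⊔preds=⊥  new=[-1,-1]  stable
  step 2. node 1  ⊔preds=⊥  new=[0,3]  old=[2,3]  +wl: 
  step 3. node 2  ⊔preds=[-1,3]  new=[1,3]  old=⊥  +wl: 0
  step 4. node 3  ⊔preds=[1,3]  new=[0,2]  old=⊥  +wl: 1
  step 5. node 4  ⊔preds=⊥  new=[1,3]  old=⊥  +wl: 3
  step 6. node 5  ⊔preds=[1,3]  new=[1,3]  old=⊥  +wl: 
  step 7. node 6  ⊔preds=[-1,3]  new=[-3,3]  old=⊥  +wl: 4
  step 8. node 7  ⊔preds=[1,3]  new=[2,3]  old=[3,3]  +wl: 2,6
  step 9. node 0  ⊔preds=[1,3]  new=[-1,3]  old=[-1,-1]  +wl: 
  step 10. node 1  ⊔preds=[0,3]  new=[0,3]  stable
  step 11. node 3  ⊔preds=[1,3]  new=[0,2]  stable
  step 12. node 4  ⊔preds=[-3,3]  new=[1,3]  stable
  step 13. node 2  ⊔preds=[-1,3]  new=[1,3]  stable
  step 14. node 6  ⊔preds=[-1,3]  new=[-3,3]  stable

Least fixpoint reached:
  node 0: [-1,3]
  node 1: [0,3]
  node 2: [1,3]
  node 3: [0,2]
  node 4: [1,3]
  node 5: [1,3]
  node 6: [-3,3]
  node 7: [2,3]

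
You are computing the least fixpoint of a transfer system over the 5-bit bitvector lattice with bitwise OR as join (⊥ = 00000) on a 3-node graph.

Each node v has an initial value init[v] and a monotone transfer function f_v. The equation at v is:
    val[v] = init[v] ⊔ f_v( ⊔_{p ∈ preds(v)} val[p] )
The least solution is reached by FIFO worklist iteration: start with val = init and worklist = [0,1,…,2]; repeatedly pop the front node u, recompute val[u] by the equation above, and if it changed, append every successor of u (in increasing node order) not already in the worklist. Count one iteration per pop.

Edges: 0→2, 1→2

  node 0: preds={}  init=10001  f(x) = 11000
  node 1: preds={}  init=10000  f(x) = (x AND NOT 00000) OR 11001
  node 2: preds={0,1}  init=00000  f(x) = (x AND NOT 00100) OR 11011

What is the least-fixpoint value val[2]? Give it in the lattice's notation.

11011

Iteration log — 3 steps:
  step 1. node 0  ⊔preds=00000  new=11001  old=10001  +wl: 
  step 2. node 1  ⊔preds=00000  new=11001  old=10000  +wl: 
  step 3. node 2  ⊔preds=11001  new=11011  old=00000  +wl: 

Least fixpoint reached:
  node 0: 11001
  node 1: 11001
  node 2: 11011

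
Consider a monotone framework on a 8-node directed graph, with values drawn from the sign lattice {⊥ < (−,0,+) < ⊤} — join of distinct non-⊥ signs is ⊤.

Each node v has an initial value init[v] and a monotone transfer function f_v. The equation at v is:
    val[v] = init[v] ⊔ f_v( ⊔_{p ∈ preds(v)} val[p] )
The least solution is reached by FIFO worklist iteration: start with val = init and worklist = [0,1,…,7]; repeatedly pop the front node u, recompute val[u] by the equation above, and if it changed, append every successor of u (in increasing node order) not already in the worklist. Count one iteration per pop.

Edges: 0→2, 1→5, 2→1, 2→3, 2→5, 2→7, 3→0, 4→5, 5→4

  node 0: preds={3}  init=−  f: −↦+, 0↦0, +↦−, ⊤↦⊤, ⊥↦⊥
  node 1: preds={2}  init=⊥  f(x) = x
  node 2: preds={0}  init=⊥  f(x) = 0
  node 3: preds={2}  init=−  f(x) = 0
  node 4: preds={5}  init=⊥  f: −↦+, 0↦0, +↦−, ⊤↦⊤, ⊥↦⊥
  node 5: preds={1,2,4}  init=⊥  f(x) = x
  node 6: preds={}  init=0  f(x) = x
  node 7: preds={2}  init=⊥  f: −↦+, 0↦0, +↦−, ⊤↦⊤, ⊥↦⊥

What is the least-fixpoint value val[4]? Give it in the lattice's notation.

0

Iteration log — 12 steps:
  step 1. node 0  ⊔preds=−  new=⊤  old=−  +wl: 
  step 2. node 1  ⊔preds=⊥  new=⊥  stable
  step 3. node 2  ⊔preds=⊤  new=0  old=⊥  +wl: 1
  step 4. node 3  ⊔preds=0  new=⊤  old=−  +wl: 0
  step 5. node 4  ⊔preds=⊥  new=⊥  stable
  step 6. node 5  ⊔preds=0  new=0  old=⊥  +wl: 4
  step 7. node 6  ⊔preds=⊥  new=0  stable
  step 8. node 7  ⊔preds=0  new=0  old=⊥  +wl: 
  step 9. node 1  ⊔preds=0  new=0  old=⊥  +wl: 5
  step 10. node 0  ⊔preds=⊤  new=⊤  stable
  step 11. node 4  ⊔preds=0  new=0  old=⊥  +wl: 
  step 12. node 5  ⊔preds=0  new=0  stable

Least fixpoint reached:
  node 0: ⊤
  node 1: 0
  node 2: 0
  node 3: ⊤
  node 4: 0
  node 5: 0
  node 6: 0
  node 7: 0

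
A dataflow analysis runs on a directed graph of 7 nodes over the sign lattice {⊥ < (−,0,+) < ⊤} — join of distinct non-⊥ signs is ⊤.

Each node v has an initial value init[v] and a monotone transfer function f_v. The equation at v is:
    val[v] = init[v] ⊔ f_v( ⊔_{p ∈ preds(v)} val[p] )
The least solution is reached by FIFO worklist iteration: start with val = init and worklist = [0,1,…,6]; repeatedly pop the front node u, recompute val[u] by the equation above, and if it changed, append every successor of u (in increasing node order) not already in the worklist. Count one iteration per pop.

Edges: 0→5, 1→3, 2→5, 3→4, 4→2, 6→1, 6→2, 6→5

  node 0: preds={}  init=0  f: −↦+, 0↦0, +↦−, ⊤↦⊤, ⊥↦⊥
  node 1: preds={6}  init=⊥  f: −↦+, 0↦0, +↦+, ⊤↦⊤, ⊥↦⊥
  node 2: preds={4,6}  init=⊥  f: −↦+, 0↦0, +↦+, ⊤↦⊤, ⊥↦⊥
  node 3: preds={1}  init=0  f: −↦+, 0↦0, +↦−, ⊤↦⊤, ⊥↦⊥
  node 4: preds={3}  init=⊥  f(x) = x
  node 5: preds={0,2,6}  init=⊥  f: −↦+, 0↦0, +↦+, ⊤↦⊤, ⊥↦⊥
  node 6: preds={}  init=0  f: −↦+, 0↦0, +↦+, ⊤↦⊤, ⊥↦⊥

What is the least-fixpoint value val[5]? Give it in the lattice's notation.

Trace (8 dequeues):
  [1] u=0 | in ⊥ | out 0 | ==
  [2] u=1 | in 0 | out 0 | prev ⊥ | push {}
  [3] u=2 | in 0 | out 0 | prev ⊥ | push {}
  [4] u=3 | in 0 | out 0 | ==
  [5] u=4 | in 0 | out 0 | prev ⊥ | push {2}
  [6] u=5 | in 0 | out 0 | prev ⊥ | push {}
  [7] u=6 | in ⊥ | out 0 | ==
  [8] u=2 | in 0 | out 0 | ==

Converged values:
  [0] 0
  [1] 0
  [2] 0
  [3] 0
  [4] 0
  [5] 0
  [6] 0

0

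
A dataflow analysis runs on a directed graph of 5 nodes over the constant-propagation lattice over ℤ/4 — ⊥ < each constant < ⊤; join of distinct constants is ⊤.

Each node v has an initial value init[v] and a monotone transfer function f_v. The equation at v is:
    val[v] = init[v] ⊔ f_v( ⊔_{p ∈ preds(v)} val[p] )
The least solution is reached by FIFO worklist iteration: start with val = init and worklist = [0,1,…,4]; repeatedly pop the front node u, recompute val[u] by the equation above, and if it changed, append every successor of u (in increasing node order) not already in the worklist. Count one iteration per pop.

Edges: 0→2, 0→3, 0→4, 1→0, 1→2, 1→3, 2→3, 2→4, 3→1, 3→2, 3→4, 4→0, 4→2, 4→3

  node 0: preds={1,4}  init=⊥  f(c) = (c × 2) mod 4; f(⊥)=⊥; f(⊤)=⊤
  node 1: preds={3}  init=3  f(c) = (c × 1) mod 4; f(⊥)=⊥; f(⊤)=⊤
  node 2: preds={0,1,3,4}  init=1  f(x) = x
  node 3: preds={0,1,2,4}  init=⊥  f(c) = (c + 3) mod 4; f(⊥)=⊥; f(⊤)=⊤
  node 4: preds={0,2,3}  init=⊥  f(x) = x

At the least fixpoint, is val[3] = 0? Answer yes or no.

no

Worklist (11 pops):
  #1 pop 0: in=3 → 2 (was ⊥); enqueue []
  #2 pop 1: in=⊥ → 3 (no change)
  #3 pop 2: in=⊤ → ⊤ (was 1); enqueue []
  #4 pop 3: in=⊤ → ⊤ (was ⊥); enqueue [1,2]
  #5 pop 4: in=⊤ → ⊤ (was ⊥); enqueue [0,3]
  #6 pop 1: in=⊤ → ⊤ (was 3); enqueue []
  #7 pop 2: in=⊤ → ⊤ (no change)
  #8 pop 0: in=⊤ → ⊤ (was 2); enqueue [2,4]
  #9 pop 3: in=⊤ → ⊤ (no change)
  #10 pop 2: in=⊤ → ⊤ (no change)
  #11 pop 4: in=⊤ → ⊤ (no change)

Fixpoint:
  val[0] = ⊤
  val[1] = ⊤
  val[2] = ⊤
  val[3] = ⊤
  val[4] = ⊤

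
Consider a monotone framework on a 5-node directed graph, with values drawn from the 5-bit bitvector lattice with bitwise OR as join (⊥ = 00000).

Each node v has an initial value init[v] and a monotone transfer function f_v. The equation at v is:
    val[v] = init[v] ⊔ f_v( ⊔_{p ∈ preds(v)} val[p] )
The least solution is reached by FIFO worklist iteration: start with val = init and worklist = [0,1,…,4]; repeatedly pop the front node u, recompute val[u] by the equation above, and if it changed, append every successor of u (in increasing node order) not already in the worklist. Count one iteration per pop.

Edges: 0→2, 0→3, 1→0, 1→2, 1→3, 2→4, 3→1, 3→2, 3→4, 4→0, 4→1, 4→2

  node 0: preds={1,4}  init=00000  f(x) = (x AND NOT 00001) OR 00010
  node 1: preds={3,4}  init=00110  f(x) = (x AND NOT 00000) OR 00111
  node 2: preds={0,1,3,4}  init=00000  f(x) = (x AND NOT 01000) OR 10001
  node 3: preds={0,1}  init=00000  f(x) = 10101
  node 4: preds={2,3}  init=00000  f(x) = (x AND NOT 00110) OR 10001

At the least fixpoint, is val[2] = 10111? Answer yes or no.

Worklist (10 pops):
  #1 pop 0: in=00110 → 00110 (was 00000); enqueue []
  #2 pop 1: in=00000 → 00111 (was 00110); enqueue [0]
  #3 pop 2: in=00111 → 10111 (was 00000); enqueue []
  #4 pop 3: in=00111 → 10101 (was 00000); enqueue [1,2]
  #5 pop 4: in=10111 → 10001 (was 00000); enqueue []
  #6 pop 0: in=10111 → 10110 (was 00110); enqueue [3]
  #7 pop 1: in=10101 → 10111 (was 00111); enqueue [0]
  #8 pop 2: in=10111 → 10111 (no change)
  #9 pop 3: in=10111 → 10101 (no change)
  #10 pop 0: in=10111 → 10110 (no change)

Fixpoint:
  val[0] = 10110
  val[1] = 10111
  val[2] = 10111
  val[3] = 10101
  val[4] = 10001

yes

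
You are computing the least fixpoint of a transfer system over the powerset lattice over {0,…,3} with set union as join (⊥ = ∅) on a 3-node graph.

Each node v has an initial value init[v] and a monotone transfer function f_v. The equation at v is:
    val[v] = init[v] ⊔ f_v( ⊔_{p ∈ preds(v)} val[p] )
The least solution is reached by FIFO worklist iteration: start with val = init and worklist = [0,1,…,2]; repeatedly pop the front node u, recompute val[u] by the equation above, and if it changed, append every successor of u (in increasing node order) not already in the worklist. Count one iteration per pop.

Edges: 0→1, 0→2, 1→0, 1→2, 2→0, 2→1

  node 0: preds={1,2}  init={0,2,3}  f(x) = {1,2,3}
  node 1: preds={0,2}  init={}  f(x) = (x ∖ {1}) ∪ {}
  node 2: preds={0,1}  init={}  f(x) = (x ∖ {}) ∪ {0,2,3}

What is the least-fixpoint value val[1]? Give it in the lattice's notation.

{0,2,3}

Iteration log — 5 steps:
  step 1. node 0  ⊔preds={}  new={0,1,2,3}  old={0,2,3}  +wl: 
  step 2. node 1  ⊔preds={0,1,2,3}  new={0,2,3}  old={}  +wl: 0
  step 3. node 2  ⊔preds={0,1,2,3}  new={0,1,2,3}  old={}  +wl: 1
  step 4. node 0  ⊔preds={0,1,2,3}  new={0,1,2,3}  stable
  step 5. node 1  ⊔preds={0,1,2,3}  new={0,2,3}  stable

Least fixpoint reached:
  node 0: {0,1,2,3}
  node 1: {0,2,3}
  node 2: {0,1,2,3}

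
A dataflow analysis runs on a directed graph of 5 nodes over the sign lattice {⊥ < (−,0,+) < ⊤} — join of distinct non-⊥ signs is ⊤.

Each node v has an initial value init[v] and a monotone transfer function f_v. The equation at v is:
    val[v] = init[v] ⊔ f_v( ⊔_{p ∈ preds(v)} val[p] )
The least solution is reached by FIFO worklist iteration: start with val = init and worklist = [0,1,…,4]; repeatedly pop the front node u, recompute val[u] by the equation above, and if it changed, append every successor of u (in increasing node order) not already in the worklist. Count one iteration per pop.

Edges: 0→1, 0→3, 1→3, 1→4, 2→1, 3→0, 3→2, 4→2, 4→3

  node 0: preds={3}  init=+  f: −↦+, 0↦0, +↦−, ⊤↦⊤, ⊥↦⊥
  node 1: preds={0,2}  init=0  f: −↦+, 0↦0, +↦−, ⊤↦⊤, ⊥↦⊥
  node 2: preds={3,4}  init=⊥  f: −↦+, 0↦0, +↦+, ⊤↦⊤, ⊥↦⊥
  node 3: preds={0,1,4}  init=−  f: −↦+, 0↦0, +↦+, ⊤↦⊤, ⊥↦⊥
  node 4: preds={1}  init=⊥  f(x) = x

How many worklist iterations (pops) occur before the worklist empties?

Trace (10 dequeues):
  [1] u=0 | in − | out + | ==
  [2] u=1 | in + | out ⊤ | prev 0 | push {}
  [3] u=2 | in − | out + | prev ⊥ | push {1}
  [4] u=3 | in ⊤ | out ⊤ | prev − | push {0,2}
  [5] u=4 | in ⊤ | out ⊤ | prev ⊥ | push {3}
  [6] u=1 | in + | out ⊤ | ==
  [7] u=0 | in ⊤ | out ⊤ | prev + | push {1}
  [8] u=2 | in ⊤ | out ⊤ | prev + | push {}
  [9] u=3 | in ⊤ | out ⊤ | ==
  [10] u=1 | in ⊤ | out ⊤ | ==

Converged values:
  [0] ⊤
  [1] ⊤
  [2] ⊤
  [3] ⊤
  [4] ⊤

10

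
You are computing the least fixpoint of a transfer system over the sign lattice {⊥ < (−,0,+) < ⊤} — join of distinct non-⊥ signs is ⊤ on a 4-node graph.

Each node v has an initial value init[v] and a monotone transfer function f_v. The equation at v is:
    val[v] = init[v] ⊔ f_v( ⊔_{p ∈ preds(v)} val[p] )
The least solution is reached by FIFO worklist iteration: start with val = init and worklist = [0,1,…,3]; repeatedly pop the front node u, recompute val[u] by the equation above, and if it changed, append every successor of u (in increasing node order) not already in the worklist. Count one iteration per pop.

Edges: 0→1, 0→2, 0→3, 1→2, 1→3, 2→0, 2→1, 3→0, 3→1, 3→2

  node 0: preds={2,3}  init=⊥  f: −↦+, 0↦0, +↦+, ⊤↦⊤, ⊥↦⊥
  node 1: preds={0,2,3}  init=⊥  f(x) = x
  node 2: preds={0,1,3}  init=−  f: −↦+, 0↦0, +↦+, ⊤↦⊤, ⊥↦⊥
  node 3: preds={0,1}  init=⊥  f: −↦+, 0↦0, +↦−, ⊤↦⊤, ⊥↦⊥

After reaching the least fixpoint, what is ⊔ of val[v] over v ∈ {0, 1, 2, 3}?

⊤

Iteration log — 8 steps:
  step 1. node 0  ⊔preds=−  new=+  old=⊥  +wl: 
  step 2. node 1  ⊔preds=⊤  new=⊤  old=⊥  +wl: 
  step 3. node 2  ⊔preds=⊤  new=⊤  old=−  +wl: 0,1
  step 4. node 3  ⊔preds=⊤  new=⊤  old=⊥  +wl: 2
  step 5. node 0  ⊔preds=⊤  new=⊤  old=+  +wl: 3
  step 6. node 1  ⊔preds=⊤  new=⊤  stable
  step 7. node 2  ⊔preds=⊤  new=⊤  stable
  step 8. node 3  ⊔preds=⊤  new=⊤  stable

Least fixpoint reached:
  node 0: ⊤
  node 1: ⊤
  node 2: ⊤
  node 3: ⊤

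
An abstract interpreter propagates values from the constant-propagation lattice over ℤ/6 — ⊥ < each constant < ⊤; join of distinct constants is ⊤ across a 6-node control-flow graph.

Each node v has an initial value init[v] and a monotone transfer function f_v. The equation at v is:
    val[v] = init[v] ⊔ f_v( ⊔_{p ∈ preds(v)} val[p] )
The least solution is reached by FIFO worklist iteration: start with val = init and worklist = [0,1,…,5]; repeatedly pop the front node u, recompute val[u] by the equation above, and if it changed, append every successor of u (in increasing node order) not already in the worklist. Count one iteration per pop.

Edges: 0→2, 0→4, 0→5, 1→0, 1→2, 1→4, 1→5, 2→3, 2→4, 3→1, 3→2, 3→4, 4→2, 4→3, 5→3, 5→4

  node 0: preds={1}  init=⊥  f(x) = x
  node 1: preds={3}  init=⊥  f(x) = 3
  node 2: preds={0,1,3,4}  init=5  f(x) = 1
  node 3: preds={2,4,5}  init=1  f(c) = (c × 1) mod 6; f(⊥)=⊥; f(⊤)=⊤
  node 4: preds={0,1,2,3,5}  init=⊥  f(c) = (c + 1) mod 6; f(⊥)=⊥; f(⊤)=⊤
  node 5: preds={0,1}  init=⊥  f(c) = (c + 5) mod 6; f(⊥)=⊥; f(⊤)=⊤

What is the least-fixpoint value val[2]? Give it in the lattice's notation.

⊤

Worklist (12 pops):
  #1 pop 0: in=⊥ → ⊥ (no change)
  #2 pop 1: in=1 → 3 (was ⊥); enqueue [0]
  #3 pop 2: in=⊤ → ⊤ (was 5); enqueue []
  #4 pop 3: in=⊤ → ⊤ (was 1); enqueue [1,2]
  #5 pop 4: in=⊤ → ⊤ (was ⊥); enqueue [3]
  #6 pop 5: in=3 → 2 (was ⊥); enqueue [4]
  #7 pop 0: in=3 → 3 (was ⊥); enqueue [5]
  #8 pop 1: in=⊤ → 3 (no change)
  #9 pop 2: in=⊤ → ⊤ (no change)
  #10 pop 3: in=⊤ → ⊤ (no change)
  #11 pop 4: in=⊤ → ⊤ (no change)
  #12 pop 5: in=3 → 2 (no change)

Fixpoint:
  val[0] = 3
  val[1] = 3
  val[2] = ⊤
  val[3] = ⊤
  val[4] = ⊤
  val[5] = 2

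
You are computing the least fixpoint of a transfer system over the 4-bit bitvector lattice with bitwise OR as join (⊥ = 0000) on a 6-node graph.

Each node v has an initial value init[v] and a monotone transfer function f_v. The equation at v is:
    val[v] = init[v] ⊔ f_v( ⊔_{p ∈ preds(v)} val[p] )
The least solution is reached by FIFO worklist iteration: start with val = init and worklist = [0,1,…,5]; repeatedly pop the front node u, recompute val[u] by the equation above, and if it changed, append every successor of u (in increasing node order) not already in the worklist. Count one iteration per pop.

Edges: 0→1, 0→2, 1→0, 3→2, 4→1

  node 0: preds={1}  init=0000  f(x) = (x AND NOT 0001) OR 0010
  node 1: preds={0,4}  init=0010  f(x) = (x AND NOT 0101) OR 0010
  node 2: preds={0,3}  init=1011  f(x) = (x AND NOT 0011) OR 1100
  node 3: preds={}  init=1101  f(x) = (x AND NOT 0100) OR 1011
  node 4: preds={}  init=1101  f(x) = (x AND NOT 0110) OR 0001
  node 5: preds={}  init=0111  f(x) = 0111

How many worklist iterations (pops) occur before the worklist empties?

9

Worklist (9 pops):
  #1 pop 0: in=0010 → 0010 (was 0000); enqueue []
  #2 pop 1: in=1111 → 1010 (was 0010); enqueue [0]
  #3 pop 2: in=1111 → 1111 (was 1011); enqueue []
  #4 pop 3: in=0000 → 1111 (was 1101); enqueue [2]
  #5 pop 4: in=0000 → 1101 (no change)
  #6 pop 5: in=0000 → 0111 (no change)
  #7 pop 0: in=1010 → 1010 (was 0010); enqueue [1]
  #8 pop 2: in=1111 → 1111 (no change)
  #9 pop 1: in=1111 → 1010 (no change)

Fixpoint:
  val[0] = 1010
  val[1] = 1010
  val[2] = 1111
  val[3] = 1111
  val[4] = 1101
  val[5] = 0111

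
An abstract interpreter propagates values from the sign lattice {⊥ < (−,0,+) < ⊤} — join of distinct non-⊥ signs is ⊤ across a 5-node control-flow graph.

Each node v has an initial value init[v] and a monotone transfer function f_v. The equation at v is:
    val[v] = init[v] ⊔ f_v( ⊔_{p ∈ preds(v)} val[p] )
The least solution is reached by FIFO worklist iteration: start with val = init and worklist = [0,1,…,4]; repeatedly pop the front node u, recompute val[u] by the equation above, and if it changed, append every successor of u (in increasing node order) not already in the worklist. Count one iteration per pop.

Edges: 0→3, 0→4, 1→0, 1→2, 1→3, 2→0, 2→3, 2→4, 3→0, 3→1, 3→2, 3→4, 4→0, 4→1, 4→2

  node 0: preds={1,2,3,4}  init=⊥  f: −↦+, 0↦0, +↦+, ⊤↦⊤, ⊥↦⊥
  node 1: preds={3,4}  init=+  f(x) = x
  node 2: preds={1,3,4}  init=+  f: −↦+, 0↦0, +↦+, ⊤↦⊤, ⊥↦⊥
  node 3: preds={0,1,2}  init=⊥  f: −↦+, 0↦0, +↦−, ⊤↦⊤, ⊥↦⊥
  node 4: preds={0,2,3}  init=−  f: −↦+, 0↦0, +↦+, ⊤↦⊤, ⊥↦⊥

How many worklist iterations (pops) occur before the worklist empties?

Iteration log — 8 steps:
  step 1. node 0  ⊔preds=⊤  new=⊤  old=⊥  +wl: 
  step 2. node 1  ⊔preds=−  new=⊤  old=+  +wl: 0
  step 3. node 2  ⊔preds=⊤  new=⊤  old=+  +wl: 
  step 4. node 3  ⊔preds=⊤  new=⊤  old=⊥  +wl: 1,2
  step 5. node 4  ⊔preds=⊤  new=⊤  old=−  +wl: 
  step 6. node 0  ⊔preds=⊤  new=⊤  stable
  step 7. node 1  ⊔preds=⊤  new=⊤  stable
  step 8. node 2  ⊔preds=⊤  new=⊤  stable

Least fixpoint reached:
  node 0: ⊤
  node 1: ⊤
  node 2: ⊤
  node 3: ⊤
  node 4: ⊤

8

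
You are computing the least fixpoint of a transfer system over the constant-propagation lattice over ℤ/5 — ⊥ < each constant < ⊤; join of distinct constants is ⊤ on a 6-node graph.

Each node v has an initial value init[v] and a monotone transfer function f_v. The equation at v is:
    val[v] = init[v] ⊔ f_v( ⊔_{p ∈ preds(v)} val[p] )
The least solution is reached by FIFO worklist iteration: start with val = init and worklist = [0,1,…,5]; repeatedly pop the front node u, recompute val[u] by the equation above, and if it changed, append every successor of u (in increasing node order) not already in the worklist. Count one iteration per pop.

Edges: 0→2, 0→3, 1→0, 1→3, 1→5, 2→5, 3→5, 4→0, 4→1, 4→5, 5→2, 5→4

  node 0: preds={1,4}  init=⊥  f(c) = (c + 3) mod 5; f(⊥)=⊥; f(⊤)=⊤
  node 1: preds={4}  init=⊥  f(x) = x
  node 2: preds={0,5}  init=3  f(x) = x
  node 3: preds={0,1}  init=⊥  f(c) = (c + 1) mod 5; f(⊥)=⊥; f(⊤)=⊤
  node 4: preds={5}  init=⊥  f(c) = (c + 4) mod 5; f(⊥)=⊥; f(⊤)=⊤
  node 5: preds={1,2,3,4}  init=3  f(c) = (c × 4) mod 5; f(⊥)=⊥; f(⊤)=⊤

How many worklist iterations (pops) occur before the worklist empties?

Trace (18 dequeues):
  [1] u=0 | in ⊥ | out ⊥ | ==
  [2] u=1 | in ⊥ | out ⊥ | ==
  [3] u=2 | in 3 | out 3 | ==
  [4] u=3 | in ⊥ | out ⊥ | ==
  [5] u=4 | in 3 | out 2 | prev ⊥ | push {0,1}
  [6] u=5 | in ⊤ | out ⊤ | prev 3 | push {2,4}
  [7] u=0 | in 2 | out 0 | prev ⊥ | push {3}
  [8] u=1 | in 2 | out 2 | prev ⊥ | push {0,5}
  [9] u=2 | in ⊤ | out ⊤ | prev 3 | push {}
  [10] u=4 | in ⊤ | out ⊤ | prev 2 | push {1}
  [11] u=3 | in ⊤ | out ⊤ | prev ⊥ | push {}
  [12] u=0 | in ⊤ | out ⊤ | prev 0 | push {2,3}
  [13] u=5 | in ⊤ | out ⊤ | ==
  [14] u=1 | in ⊤ | out ⊤ | prev 2 | push {0,5}
  [15] u=2 | in ⊤ | out ⊤ | ==
  [16] u=3 | in ⊤ | out ⊤ | ==
  [17] u=0 | in ⊤ | out ⊤ | ==
  [18] u=5 | in ⊤ | out ⊤ | ==

Converged values:
  [0] ⊤
  [1] ⊤
  [2] ⊤
  [3] ⊤
  [4] ⊤
  [5] ⊤

18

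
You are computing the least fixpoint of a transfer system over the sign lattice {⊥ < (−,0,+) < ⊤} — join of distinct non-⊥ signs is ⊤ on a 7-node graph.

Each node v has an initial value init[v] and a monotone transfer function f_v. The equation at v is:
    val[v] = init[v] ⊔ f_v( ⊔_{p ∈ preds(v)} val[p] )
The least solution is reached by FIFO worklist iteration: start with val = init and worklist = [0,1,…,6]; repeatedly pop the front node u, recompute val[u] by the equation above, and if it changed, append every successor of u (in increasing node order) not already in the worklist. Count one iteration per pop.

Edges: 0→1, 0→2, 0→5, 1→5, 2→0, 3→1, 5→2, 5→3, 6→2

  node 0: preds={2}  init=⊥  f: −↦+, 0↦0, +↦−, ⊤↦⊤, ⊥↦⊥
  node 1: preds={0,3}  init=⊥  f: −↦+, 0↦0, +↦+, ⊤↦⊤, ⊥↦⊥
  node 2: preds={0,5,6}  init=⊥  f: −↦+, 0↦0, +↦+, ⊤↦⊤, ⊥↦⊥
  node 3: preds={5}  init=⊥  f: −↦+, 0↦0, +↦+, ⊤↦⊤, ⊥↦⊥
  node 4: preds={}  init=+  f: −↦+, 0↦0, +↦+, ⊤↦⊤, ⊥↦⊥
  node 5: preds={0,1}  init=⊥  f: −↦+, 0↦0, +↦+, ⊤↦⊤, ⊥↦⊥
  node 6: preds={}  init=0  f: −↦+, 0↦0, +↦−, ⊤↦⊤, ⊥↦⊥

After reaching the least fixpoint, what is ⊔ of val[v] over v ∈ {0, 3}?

0

Iteration log — 14 steps:
  step 1. node 0  ⊔preds=⊥  new=⊥  stable
  step 2. node 1  ⊔preds=⊥  new=⊥  stable
  step 3. node 2  ⊔preds=0  new=0  old=⊥  +wl: 0
  step 4. node 3  ⊔preds=⊥  new=⊥  stable
  step 5. node 4  ⊔preds=⊥  new=+  stable
  step 6. node 5  ⊔preds=⊥  new=⊥  stable
  step 7. node 6  ⊔preds=⊥  new=0  stable
  step 8. node 0  ⊔preds=0  new=0  old=⊥  +wl: 1,2,5
  step 9. node 1  ⊔preds=0  new=0  old=⊥  +wl: 
  step 10. node 2  ⊔preds=0  new=0  stable
  step 11. node 5  ⊔preds=0  new=0  old=⊥  +wl: 2,3
  step 12. node 2  ⊔preds=0  new=0  stable
  step 13. node 3  ⊔preds=0  new=0  old=⊥  +wl: 1
  step 14. node 1  ⊔preds=0  new=0  stable

Least fixpoint reached:
  node 0: 0
  node 1: 0
  node 2: 0
  node 3: 0
  node 4: +
  node 5: 0
  node 6: 0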